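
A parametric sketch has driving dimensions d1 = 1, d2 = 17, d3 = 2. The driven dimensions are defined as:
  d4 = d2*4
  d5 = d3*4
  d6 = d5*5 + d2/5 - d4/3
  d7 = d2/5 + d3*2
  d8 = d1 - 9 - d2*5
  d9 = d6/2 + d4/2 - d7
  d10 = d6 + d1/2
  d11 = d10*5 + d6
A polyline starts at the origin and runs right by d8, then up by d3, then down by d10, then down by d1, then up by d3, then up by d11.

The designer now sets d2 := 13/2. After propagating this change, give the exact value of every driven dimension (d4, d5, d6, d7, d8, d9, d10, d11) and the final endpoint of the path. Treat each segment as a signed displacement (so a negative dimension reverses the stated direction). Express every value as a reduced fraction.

d4 = 26
d5 = 8
d6 = 979/30
d7 = 53/10
d8 = -81/2
d9 = 1441/60
d10 = 497/15
d11 = 1983/10
endpoint = (-81/2, 1009/6)

Apply edit: d2 := 13/2
  d4 = d2*4 = 26
  d5 = d3*4 = 8
  d6 = d5*5 + d2/5 - d4/3 = 979/30
  d7 = d2/5 + d3*2 = 53/10
  d8 = d1 - 9 - d2*5 = -81/2
  d9 = d6/2 + d4/2 - d7 = 1441/60
  d10 = d6 + d1/2 = 497/15
  d11 = d10*5 + d6 = 1983/10
Walk from origin (0, 0):
  seg 1: right by d8 = -81/2 → (-81/2, 0)
  seg 2: up by d3 = 2 → (-81/2, 2)
  seg 3: down by d10 = 497/15 → (-81/2, -467/15)
  seg 4: down by d1 = 1 → (-81/2, -482/15)
  seg 5: up by d3 = 2 → (-81/2, -452/15)
  seg 6: up by d11 = 1983/10 → (-81/2, 1009/6)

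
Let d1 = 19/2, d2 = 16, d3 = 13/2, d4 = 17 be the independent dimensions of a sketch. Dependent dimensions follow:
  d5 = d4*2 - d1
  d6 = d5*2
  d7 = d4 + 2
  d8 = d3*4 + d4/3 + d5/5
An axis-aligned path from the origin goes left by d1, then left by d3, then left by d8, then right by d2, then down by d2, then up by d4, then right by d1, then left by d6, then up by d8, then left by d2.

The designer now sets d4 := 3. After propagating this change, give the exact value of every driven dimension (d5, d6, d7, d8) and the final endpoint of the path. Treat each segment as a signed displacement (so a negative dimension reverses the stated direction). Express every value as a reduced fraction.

d5 = -7/2
d6 = -7
d7 = 5
d8 = 263/10
endpoint = (-129/5, 133/10)

Apply edit: d4 := 3
  d5 = d4*2 - d1 = -7/2
  d6 = d5*2 = -7
  d7 = d4 + 2 = 5
  d8 = d3*4 + d4/3 + d5/5 = 263/10
Walk from origin (0, 0):
  seg 1: left by d1 = 19/2 → (-19/2, 0)
  seg 2: left by d3 = 13/2 → (-16, 0)
  seg 3: left by d8 = 263/10 → (-423/10, 0)
  seg 4: right by d2 = 16 → (-263/10, 0)
  seg 5: down by d2 = 16 → (-263/10, -16)
  seg 6: up by d4 = 3 → (-263/10, -13)
  seg 7: right by d1 = 19/2 → (-84/5, -13)
  seg 8: left by d6 = -7 → (-49/5, -13)
  seg 9: up by d8 = 263/10 → (-49/5, 133/10)
  seg 10: left by d2 = 16 → (-129/5, 133/10)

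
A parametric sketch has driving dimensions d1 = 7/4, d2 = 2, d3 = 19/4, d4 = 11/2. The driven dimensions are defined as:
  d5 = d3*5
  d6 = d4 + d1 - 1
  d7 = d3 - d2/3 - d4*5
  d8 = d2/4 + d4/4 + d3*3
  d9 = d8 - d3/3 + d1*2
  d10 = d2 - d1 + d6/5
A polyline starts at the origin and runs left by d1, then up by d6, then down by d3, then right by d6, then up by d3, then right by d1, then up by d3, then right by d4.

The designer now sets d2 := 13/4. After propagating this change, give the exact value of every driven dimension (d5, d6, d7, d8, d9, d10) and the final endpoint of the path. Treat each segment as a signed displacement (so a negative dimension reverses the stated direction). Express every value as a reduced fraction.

Apply edit: d2 := 13/4
  d5 = d3*5 = 95/4
  d6 = d4 + d1 - 1 = 25/4
  d7 = d3 - d2/3 - d4*5 = -143/6
  d8 = d2/4 + d4/4 + d3*3 = 263/16
  d9 = d8 - d3/3 + d1*2 = 881/48
  d10 = d2 - d1 + d6/5 = 11/4
Walk from origin (0, 0):
  seg 1: left by d1 = 7/4 → (-7/4, 0)
  seg 2: up by d6 = 25/4 → (-7/4, 25/4)
  seg 3: down by d3 = 19/4 → (-7/4, 3/2)
  seg 4: right by d6 = 25/4 → (9/2, 3/2)
  seg 5: up by d3 = 19/4 → (9/2, 25/4)
  seg 6: right by d1 = 7/4 → (25/4, 25/4)
  seg 7: up by d3 = 19/4 → (25/4, 11)
  seg 8: right by d4 = 11/2 → (47/4, 11)

d5 = 95/4
d6 = 25/4
d7 = -143/6
d8 = 263/16
d9 = 881/48
d10 = 11/4
endpoint = (47/4, 11)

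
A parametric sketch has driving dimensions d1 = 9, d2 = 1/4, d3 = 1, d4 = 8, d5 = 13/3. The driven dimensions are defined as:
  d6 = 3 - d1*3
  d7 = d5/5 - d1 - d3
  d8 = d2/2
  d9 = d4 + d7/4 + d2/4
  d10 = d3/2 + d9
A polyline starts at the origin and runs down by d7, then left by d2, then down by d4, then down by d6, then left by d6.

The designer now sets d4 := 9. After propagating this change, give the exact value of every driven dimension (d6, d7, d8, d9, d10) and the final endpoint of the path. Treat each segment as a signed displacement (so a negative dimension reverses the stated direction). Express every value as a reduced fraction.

Apply edit: d4 := 9
  d6 = 3 - d1*3 = -24
  d7 = d5/5 - d1 - d3 = -137/15
  d8 = d2/2 = 1/8
  d9 = d4 + d7/4 + d2/4 = 1627/240
  d10 = d3/2 + d9 = 1747/240
Walk from origin (0, 0):
  seg 1: down by d7 = -137/15 → (0, 137/15)
  seg 2: left by d2 = 1/4 → (-1/4, 137/15)
  seg 3: down by d4 = 9 → (-1/4, 2/15)
  seg 4: down by d6 = -24 → (-1/4, 362/15)
  seg 5: left by d6 = -24 → (95/4, 362/15)

d6 = -24
d7 = -137/15
d8 = 1/8
d9 = 1627/240
d10 = 1747/240
endpoint = (95/4, 362/15)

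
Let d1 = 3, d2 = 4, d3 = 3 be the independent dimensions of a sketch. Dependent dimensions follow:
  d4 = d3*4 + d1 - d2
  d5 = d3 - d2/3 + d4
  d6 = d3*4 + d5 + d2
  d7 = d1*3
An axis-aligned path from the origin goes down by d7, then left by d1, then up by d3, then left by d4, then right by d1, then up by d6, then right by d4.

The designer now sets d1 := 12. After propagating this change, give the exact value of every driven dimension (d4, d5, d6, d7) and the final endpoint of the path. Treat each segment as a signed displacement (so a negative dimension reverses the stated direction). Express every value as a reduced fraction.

Apply edit: d1 := 12
  d4 = d3*4 + d1 - d2 = 20
  d5 = d3 - d2/3 + d4 = 65/3
  d6 = d3*4 + d5 + d2 = 113/3
  d7 = d1*3 = 36
Walk from origin (0, 0):
  seg 1: down by d7 = 36 → (0, -36)
  seg 2: left by d1 = 12 → (-12, -36)
  seg 3: up by d3 = 3 → (-12, -33)
  seg 4: left by d4 = 20 → (-32, -33)
  seg 5: right by d1 = 12 → (-20, -33)
  seg 6: up by d6 = 113/3 → (-20, 14/3)
  seg 7: right by d4 = 20 → (0, 14/3)

d4 = 20
d5 = 65/3
d6 = 113/3
d7 = 36
endpoint = (0, 14/3)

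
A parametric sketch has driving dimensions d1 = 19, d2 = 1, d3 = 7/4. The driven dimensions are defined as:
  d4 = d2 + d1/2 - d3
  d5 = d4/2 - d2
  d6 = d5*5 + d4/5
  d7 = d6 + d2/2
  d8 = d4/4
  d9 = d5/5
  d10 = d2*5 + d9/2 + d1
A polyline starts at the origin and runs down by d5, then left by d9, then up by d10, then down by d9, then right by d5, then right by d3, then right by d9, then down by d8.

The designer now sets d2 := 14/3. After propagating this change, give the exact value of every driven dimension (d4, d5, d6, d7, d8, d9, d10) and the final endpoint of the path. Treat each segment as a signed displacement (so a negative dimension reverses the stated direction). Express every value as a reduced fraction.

d4 = 149/12
d5 = 37/24
d6 = 1223/120
d7 = 501/40
d8 = 149/48
d9 = 37/120
d10 = 3399/80
endpoint = (79/24, 563/15)

Apply edit: d2 := 14/3
  d4 = d2 + d1/2 - d3 = 149/12
  d5 = d4/2 - d2 = 37/24
  d6 = d5*5 + d4/5 = 1223/120
  d7 = d6 + d2/2 = 501/40
  d8 = d4/4 = 149/48
  d9 = d5/5 = 37/120
  d10 = d2*5 + d9/2 + d1 = 3399/80
Walk from origin (0, 0):
  seg 1: down by d5 = 37/24 → (0, -37/24)
  seg 2: left by d9 = 37/120 → (-37/120, -37/24)
  seg 3: up by d10 = 3399/80 → (-37/120, 9827/240)
  seg 4: down by d9 = 37/120 → (-37/120, 3251/80)
  seg 5: right by d5 = 37/24 → (37/30, 3251/80)
  seg 6: right by d3 = 7/4 → (179/60, 3251/80)
  seg 7: right by d9 = 37/120 → (79/24, 3251/80)
  seg 8: down by d8 = 149/48 → (79/24, 563/15)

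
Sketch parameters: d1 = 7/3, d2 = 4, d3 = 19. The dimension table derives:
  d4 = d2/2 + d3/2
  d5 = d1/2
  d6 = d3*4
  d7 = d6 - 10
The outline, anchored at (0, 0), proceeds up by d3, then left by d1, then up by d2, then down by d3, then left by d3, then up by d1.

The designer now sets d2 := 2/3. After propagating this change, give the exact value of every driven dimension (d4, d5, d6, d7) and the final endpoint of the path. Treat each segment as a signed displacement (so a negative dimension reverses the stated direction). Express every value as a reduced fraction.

Apply edit: d2 := 2/3
  d4 = d2/2 + d3/2 = 59/6
  d5 = d1/2 = 7/6
  d6 = d3*4 = 76
  d7 = d6 - 10 = 66
Walk from origin (0, 0):
  seg 1: up by d3 = 19 → (0, 19)
  seg 2: left by d1 = 7/3 → (-7/3, 19)
  seg 3: up by d2 = 2/3 → (-7/3, 59/3)
  seg 4: down by d3 = 19 → (-7/3, 2/3)
  seg 5: left by d3 = 19 → (-64/3, 2/3)
  seg 6: up by d1 = 7/3 → (-64/3, 3)

d4 = 59/6
d5 = 7/6
d6 = 76
d7 = 66
endpoint = (-64/3, 3)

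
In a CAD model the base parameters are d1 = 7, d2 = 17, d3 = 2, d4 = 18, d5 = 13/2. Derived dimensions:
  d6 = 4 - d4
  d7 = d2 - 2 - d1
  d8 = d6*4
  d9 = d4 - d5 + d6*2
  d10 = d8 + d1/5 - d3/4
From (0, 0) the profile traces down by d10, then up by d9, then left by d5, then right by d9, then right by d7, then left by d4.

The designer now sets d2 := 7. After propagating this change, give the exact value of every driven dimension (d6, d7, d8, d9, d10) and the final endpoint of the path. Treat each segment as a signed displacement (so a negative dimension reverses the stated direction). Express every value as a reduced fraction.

d6 = -14
d7 = -2
d8 = -56
d9 = -33/2
d10 = -551/10
endpoint = (-43, 193/5)

Apply edit: d2 := 7
  d6 = 4 - d4 = -14
  d7 = d2 - 2 - d1 = -2
  d8 = d6*4 = -56
  d9 = d4 - d5 + d6*2 = -33/2
  d10 = d8 + d1/5 - d3/4 = -551/10
Walk from origin (0, 0):
  seg 1: down by d10 = -551/10 → (0, 551/10)
  seg 2: up by d9 = -33/2 → (0, 193/5)
  seg 3: left by d5 = 13/2 → (-13/2, 193/5)
  seg 4: right by d9 = -33/2 → (-23, 193/5)
  seg 5: right by d7 = -2 → (-25, 193/5)
  seg 6: left by d4 = 18 → (-43, 193/5)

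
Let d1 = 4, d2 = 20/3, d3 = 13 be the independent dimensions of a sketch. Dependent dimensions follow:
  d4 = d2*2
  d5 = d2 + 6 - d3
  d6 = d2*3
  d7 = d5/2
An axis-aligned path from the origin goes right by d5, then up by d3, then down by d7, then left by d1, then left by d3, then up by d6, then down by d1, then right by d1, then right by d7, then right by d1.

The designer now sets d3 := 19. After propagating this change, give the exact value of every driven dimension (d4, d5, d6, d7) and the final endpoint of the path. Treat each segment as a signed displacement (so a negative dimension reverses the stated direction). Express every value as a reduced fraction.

d4 = 40/3
d5 = -19/3
d6 = 20
d7 = -19/6
endpoint = (-49/2, 229/6)

Apply edit: d3 := 19
  d4 = d2*2 = 40/3
  d5 = d2 + 6 - d3 = -19/3
  d6 = d2*3 = 20
  d7 = d5/2 = -19/6
Walk from origin (0, 0):
  seg 1: right by d5 = -19/3 → (-19/3, 0)
  seg 2: up by d3 = 19 → (-19/3, 19)
  seg 3: down by d7 = -19/6 → (-19/3, 133/6)
  seg 4: left by d1 = 4 → (-31/3, 133/6)
  seg 5: left by d3 = 19 → (-88/3, 133/6)
  seg 6: up by d6 = 20 → (-88/3, 253/6)
  seg 7: down by d1 = 4 → (-88/3, 229/6)
  seg 8: right by d1 = 4 → (-76/3, 229/6)
  seg 9: right by d7 = -19/6 → (-57/2, 229/6)
  seg 10: right by d1 = 4 → (-49/2, 229/6)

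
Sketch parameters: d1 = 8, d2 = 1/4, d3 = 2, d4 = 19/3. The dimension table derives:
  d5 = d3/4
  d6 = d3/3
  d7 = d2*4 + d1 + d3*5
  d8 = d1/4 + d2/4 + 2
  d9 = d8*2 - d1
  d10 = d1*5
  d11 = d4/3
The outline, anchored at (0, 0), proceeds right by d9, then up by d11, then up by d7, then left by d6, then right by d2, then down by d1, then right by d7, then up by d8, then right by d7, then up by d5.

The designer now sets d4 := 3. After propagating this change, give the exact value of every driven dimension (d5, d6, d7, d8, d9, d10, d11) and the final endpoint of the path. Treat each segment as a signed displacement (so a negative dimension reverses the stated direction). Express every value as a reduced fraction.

d5 = 1/2
d6 = 2/3
d7 = 19
d8 = 65/16
d9 = 1/8
d10 = 40
d11 = 1
endpoint = (905/24, 265/16)

Apply edit: d4 := 3
  d5 = d3/4 = 1/2
  d6 = d3/3 = 2/3
  d7 = d2*4 + d1 + d3*5 = 19
  d8 = d1/4 + d2/4 + 2 = 65/16
  d9 = d8*2 - d1 = 1/8
  d10 = d1*5 = 40
  d11 = d4/3 = 1
Walk from origin (0, 0):
  seg 1: right by d9 = 1/8 → (1/8, 0)
  seg 2: up by d11 = 1 → (1/8, 1)
  seg 3: up by d7 = 19 → (1/8, 20)
  seg 4: left by d6 = 2/3 → (-13/24, 20)
  seg 5: right by d2 = 1/4 → (-7/24, 20)
  seg 6: down by d1 = 8 → (-7/24, 12)
  seg 7: right by d7 = 19 → (449/24, 12)
  seg 8: up by d8 = 65/16 → (449/24, 257/16)
  seg 9: right by d7 = 19 → (905/24, 257/16)
  seg 10: up by d5 = 1/2 → (905/24, 265/16)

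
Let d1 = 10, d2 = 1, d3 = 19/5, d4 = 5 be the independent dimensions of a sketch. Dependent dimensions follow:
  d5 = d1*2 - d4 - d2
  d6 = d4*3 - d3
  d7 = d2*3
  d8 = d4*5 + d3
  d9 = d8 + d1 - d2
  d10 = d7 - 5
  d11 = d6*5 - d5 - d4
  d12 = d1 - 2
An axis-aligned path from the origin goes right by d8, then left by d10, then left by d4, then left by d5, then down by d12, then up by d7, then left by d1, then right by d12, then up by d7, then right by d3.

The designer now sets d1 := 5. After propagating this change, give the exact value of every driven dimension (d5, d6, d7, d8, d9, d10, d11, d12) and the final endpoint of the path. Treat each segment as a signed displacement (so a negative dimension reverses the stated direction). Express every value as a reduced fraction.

d5 = 4
d6 = 56/5
d7 = 3
d8 = 144/5
d9 = 164/5
d10 = -2
d11 = 47
d12 = 3
endpoint = (118/5, 3)

Apply edit: d1 := 5
  d5 = d1*2 - d4 - d2 = 4
  d6 = d4*3 - d3 = 56/5
  d7 = d2*3 = 3
  d8 = d4*5 + d3 = 144/5
  d9 = d8 + d1 - d2 = 164/5
  d10 = d7 - 5 = -2
  d11 = d6*5 - d5 - d4 = 47
  d12 = d1 - 2 = 3
Walk from origin (0, 0):
  seg 1: right by d8 = 144/5 → (144/5, 0)
  seg 2: left by d10 = -2 → (154/5, 0)
  seg 3: left by d4 = 5 → (129/5, 0)
  seg 4: left by d5 = 4 → (109/5, 0)
  seg 5: down by d12 = 3 → (109/5, -3)
  seg 6: up by d7 = 3 → (109/5, 0)
  seg 7: left by d1 = 5 → (84/5, 0)
  seg 8: right by d12 = 3 → (99/5, 0)
  seg 9: up by d7 = 3 → (99/5, 3)
  seg 10: right by d3 = 19/5 → (118/5, 3)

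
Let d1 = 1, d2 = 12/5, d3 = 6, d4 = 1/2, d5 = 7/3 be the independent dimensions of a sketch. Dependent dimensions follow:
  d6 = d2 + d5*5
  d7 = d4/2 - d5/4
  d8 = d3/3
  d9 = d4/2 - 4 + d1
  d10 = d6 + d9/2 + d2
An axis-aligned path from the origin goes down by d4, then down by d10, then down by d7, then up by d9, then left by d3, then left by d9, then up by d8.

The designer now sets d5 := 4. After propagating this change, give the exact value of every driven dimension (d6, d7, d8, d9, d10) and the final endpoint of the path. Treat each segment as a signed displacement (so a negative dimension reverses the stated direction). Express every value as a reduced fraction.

Apply edit: d5 := 4
  d6 = d2 + d5*5 = 112/5
  d7 = d4/2 - d5/4 = -3/4
  d8 = d3/3 = 2
  d9 = d4/2 - 4 + d1 = -11/4
  d10 = d6 + d9/2 + d2 = 937/40
Walk from origin (0, 0):
  seg 1: down by d4 = 1/2 → (0, -1/2)
  seg 2: down by d10 = 937/40 → (0, -957/40)
  seg 3: down by d7 = -3/4 → (0, -927/40)
  seg 4: up by d9 = -11/4 → (0, -1037/40)
  seg 5: left by d3 = 6 → (-6, -1037/40)
  seg 6: left by d9 = -11/4 → (-13/4, -1037/40)
  seg 7: up by d8 = 2 → (-13/4, -957/40)

d6 = 112/5
d7 = -3/4
d8 = 2
d9 = -11/4
d10 = 937/40
endpoint = (-13/4, -957/40)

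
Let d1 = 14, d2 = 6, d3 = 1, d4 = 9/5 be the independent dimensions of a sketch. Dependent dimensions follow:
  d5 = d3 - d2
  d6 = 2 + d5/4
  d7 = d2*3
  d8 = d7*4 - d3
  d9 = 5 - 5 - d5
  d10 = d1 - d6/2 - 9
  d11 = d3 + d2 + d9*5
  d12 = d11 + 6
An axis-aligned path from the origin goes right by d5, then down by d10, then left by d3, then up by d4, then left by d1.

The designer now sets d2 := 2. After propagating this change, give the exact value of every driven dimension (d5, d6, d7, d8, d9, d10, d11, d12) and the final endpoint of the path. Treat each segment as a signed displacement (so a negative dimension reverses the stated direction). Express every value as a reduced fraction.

Apply edit: d2 := 2
  d5 = d3 - d2 = -1
  d6 = 2 + d5/4 = 7/4
  d7 = d2*3 = 6
  d8 = d7*4 - d3 = 23
  d9 = 5 - 5 - d5 = 1
  d10 = d1 - d6/2 - 9 = 33/8
  d11 = d3 + d2 + d9*5 = 8
  d12 = d11 + 6 = 14
Walk from origin (0, 0):
  seg 1: right by d5 = -1 → (-1, 0)
  seg 2: down by d10 = 33/8 → (-1, -33/8)
  seg 3: left by d3 = 1 → (-2, -33/8)
  seg 4: up by d4 = 9/5 → (-2, -93/40)
  seg 5: left by d1 = 14 → (-16, -93/40)

d5 = -1
d6 = 7/4
d7 = 6
d8 = 23
d9 = 1
d10 = 33/8
d11 = 8
d12 = 14
endpoint = (-16, -93/40)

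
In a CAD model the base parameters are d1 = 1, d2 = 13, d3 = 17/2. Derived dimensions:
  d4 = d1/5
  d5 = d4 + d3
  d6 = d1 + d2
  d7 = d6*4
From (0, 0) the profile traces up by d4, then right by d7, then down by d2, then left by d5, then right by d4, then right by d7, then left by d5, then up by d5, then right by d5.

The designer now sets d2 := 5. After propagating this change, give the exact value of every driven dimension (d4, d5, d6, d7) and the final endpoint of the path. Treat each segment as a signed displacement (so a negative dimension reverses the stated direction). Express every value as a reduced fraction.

Apply edit: d2 := 5
  d4 = d1/5 = 1/5
  d5 = d4 + d3 = 87/10
  d6 = d1 + d2 = 6
  d7 = d6*4 = 24
Walk from origin (0, 0):
  seg 1: up by d4 = 1/5 → (0, 1/5)
  seg 2: right by d7 = 24 → (24, 1/5)
  seg 3: down by d2 = 5 → (24, -24/5)
  seg 4: left by d5 = 87/10 → (153/10, -24/5)
  seg 5: right by d4 = 1/5 → (31/2, -24/5)
  seg 6: right by d7 = 24 → (79/2, -24/5)
  seg 7: left by d5 = 87/10 → (154/5, -24/5)
  seg 8: up by d5 = 87/10 → (154/5, 39/10)
  seg 9: right by d5 = 87/10 → (79/2, 39/10)

d4 = 1/5
d5 = 87/10
d6 = 6
d7 = 24
endpoint = (79/2, 39/10)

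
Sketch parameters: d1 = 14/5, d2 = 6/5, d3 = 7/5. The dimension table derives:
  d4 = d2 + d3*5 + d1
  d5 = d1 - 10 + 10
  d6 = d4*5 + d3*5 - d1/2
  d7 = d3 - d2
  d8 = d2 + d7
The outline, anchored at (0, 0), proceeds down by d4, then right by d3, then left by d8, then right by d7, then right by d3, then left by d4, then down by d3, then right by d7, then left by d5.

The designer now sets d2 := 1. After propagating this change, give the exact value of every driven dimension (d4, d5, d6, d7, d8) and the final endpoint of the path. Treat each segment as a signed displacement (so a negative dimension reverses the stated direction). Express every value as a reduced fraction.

d4 = 54/5
d5 = 14/5
d6 = 298/5
d7 = 2/5
d8 = 7/5
endpoint = (-57/5, -61/5)

Apply edit: d2 := 1
  d4 = d2 + d3*5 + d1 = 54/5
  d5 = d1 - 10 + 10 = 14/5
  d6 = d4*5 + d3*5 - d1/2 = 298/5
  d7 = d3 - d2 = 2/5
  d8 = d2 + d7 = 7/5
Walk from origin (0, 0):
  seg 1: down by d4 = 54/5 → (0, -54/5)
  seg 2: right by d3 = 7/5 → (7/5, -54/5)
  seg 3: left by d8 = 7/5 → (0, -54/5)
  seg 4: right by d7 = 2/5 → (2/5, -54/5)
  seg 5: right by d3 = 7/5 → (9/5, -54/5)
  seg 6: left by d4 = 54/5 → (-9, -54/5)
  seg 7: down by d3 = 7/5 → (-9, -61/5)
  seg 8: right by d7 = 2/5 → (-43/5, -61/5)
  seg 9: left by d5 = 14/5 → (-57/5, -61/5)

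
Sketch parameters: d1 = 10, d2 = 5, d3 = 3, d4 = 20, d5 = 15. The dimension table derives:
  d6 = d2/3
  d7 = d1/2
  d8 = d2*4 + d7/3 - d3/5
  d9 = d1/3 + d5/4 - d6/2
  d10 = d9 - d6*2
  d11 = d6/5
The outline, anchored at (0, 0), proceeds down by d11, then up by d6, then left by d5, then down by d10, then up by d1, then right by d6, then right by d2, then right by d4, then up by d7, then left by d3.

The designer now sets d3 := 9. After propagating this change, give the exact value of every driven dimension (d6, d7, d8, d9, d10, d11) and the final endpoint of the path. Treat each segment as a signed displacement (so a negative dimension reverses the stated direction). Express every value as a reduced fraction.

d6 = 5/3
d7 = 5
d8 = 298/15
d9 = 25/4
d10 = 35/12
d11 = 1/3
endpoint = (8/3, 161/12)

Apply edit: d3 := 9
  d6 = d2/3 = 5/3
  d7 = d1/2 = 5
  d8 = d2*4 + d7/3 - d3/5 = 298/15
  d9 = d1/3 + d5/4 - d6/2 = 25/4
  d10 = d9 - d6*2 = 35/12
  d11 = d6/5 = 1/3
Walk from origin (0, 0):
  seg 1: down by d11 = 1/3 → (0, -1/3)
  seg 2: up by d6 = 5/3 → (0, 4/3)
  seg 3: left by d5 = 15 → (-15, 4/3)
  seg 4: down by d10 = 35/12 → (-15, -19/12)
  seg 5: up by d1 = 10 → (-15, 101/12)
  seg 6: right by d6 = 5/3 → (-40/3, 101/12)
  seg 7: right by d2 = 5 → (-25/3, 101/12)
  seg 8: right by d4 = 20 → (35/3, 101/12)
  seg 9: up by d7 = 5 → (35/3, 161/12)
  seg 10: left by d3 = 9 → (8/3, 161/12)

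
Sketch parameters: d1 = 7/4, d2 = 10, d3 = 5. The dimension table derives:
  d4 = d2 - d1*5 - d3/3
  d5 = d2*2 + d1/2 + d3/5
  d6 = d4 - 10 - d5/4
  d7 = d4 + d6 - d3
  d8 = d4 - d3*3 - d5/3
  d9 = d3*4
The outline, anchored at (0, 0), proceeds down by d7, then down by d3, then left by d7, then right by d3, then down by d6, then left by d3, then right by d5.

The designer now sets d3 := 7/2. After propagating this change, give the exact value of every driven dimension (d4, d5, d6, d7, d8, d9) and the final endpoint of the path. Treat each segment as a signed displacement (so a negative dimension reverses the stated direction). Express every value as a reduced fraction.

d4 = 1/12
d5 = 863/40
d6 = -7349/480
d7 = -8989/480
d8 = -2113/120
d9 = 14
endpoint = (3869/96, 2443/80)

Apply edit: d3 := 7/2
  d4 = d2 - d1*5 - d3/3 = 1/12
  d5 = d2*2 + d1/2 + d3/5 = 863/40
  d6 = d4 - 10 - d5/4 = -7349/480
  d7 = d4 + d6 - d3 = -8989/480
  d8 = d4 - d3*3 - d5/3 = -2113/120
  d9 = d3*4 = 14
Walk from origin (0, 0):
  seg 1: down by d7 = -8989/480 → (0, 8989/480)
  seg 2: down by d3 = 7/2 → (0, 7309/480)
  seg 3: left by d7 = -8989/480 → (8989/480, 7309/480)
  seg 4: right by d3 = 7/2 → (10669/480, 7309/480)
  seg 5: down by d6 = -7349/480 → (10669/480, 2443/80)
  seg 6: left by d3 = 7/2 → (8989/480, 2443/80)
  seg 7: right by d5 = 863/40 → (3869/96, 2443/80)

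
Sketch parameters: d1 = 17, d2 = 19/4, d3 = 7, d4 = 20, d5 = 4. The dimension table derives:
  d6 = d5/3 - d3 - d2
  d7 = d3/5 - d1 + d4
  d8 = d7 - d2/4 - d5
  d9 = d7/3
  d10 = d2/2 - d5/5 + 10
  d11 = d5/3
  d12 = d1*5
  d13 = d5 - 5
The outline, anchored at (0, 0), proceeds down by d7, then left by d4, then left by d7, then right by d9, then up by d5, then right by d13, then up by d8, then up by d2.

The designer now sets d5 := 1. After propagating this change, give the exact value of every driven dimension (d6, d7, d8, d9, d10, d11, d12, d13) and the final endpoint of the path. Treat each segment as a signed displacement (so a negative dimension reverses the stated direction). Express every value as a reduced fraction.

Apply edit: d5 := 1
  d6 = d5/3 - d3 - d2 = -137/12
  d7 = d3/5 - d1 + d4 = 22/5
  d8 = d7 - d2/4 - d5 = 177/80
  d9 = d7/3 = 22/15
  d10 = d2/2 - d5/5 + 10 = 487/40
  d11 = d5/3 = 1/3
  d12 = d1*5 = 85
  d13 = d5 - 5 = -4
Walk from origin (0, 0):
  seg 1: down by d7 = 22/5 → (0, -22/5)
  seg 2: left by d4 = 20 → (-20, -22/5)
  seg 3: left by d7 = 22/5 → (-122/5, -22/5)
  seg 4: right by d9 = 22/15 → (-344/15, -22/5)
  seg 5: up by d5 = 1 → (-344/15, -17/5)
  seg 6: right by d13 = -4 → (-404/15, -17/5)
  seg 7: up by d8 = 177/80 → (-404/15, -19/16)
  seg 8: up by d2 = 19/4 → (-404/15, 57/16)

d6 = -137/12
d7 = 22/5
d8 = 177/80
d9 = 22/15
d10 = 487/40
d11 = 1/3
d12 = 85
d13 = -4
endpoint = (-404/15, 57/16)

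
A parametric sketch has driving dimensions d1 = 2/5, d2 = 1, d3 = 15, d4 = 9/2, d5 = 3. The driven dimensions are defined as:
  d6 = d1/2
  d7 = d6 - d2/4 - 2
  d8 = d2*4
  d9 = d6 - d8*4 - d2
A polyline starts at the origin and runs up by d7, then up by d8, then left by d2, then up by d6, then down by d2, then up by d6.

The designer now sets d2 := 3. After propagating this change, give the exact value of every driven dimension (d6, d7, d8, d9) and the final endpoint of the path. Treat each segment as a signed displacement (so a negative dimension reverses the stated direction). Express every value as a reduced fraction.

Apply edit: d2 := 3
  d6 = d1/2 = 1/5
  d7 = d6 - d2/4 - 2 = -51/20
  d8 = d2*4 = 12
  d9 = d6 - d8*4 - d2 = -254/5
Walk from origin (0, 0):
  seg 1: up by d7 = -51/20 → (0, -51/20)
  seg 2: up by d8 = 12 → (0, 189/20)
  seg 3: left by d2 = 3 → (-3, 189/20)
  seg 4: up by d6 = 1/5 → (-3, 193/20)
  seg 5: down by d2 = 3 → (-3, 133/20)
  seg 6: up by d6 = 1/5 → (-3, 137/20)

d6 = 1/5
d7 = -51/20
d8 = 12
d9 = -254/5
endpoint = (-3, 137/20)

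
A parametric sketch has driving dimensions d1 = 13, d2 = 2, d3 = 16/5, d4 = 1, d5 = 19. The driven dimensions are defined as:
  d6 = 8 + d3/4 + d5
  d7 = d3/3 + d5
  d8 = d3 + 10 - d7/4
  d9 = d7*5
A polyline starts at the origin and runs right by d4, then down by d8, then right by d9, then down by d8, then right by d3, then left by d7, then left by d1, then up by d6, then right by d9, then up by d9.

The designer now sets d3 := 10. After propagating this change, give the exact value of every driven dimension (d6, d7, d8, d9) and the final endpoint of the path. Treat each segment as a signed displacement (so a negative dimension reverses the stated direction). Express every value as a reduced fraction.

d6 = 59/2
d7 = 67/3
d8 = 173/12
d9 = 335/3
endpoint = (199, 337/3)

Apply edit: d3 := 10
  d6 = 8 + d3/4 + d5 = 59/2
  d7 = d3/3 + d5 = 67/3
  d8 = d3 + 10 - d7/4 = 173/12
  d9 = d7*5 = 335/3
Walk from origin (0, 0):
  seg 1: right by d4 = 1 → (1, 0)
  seg 2: down by d8 = 173/12 → (1, -173/12)
  seg 3: right by d9 = 335/3 → (338/3, -173/12)
  seg 4: down by d8 = 173/12 → (338/3, -173/6)
  seg 5: right by d3 = 10 → (368/3, -173/6)
  seg 6: left by d7 = 67/3 → (301/3, -173/6)
  seg 7: left by d1 = 13 → (262/3, -173/6)
  seg 8: up by d6 = 59/2 → (262/3, 2/3)
  seg 9: right by d9 = 335/3 → (199, 2/3)
  seg 10: up by d9 = 335/3 → (199, 337/3)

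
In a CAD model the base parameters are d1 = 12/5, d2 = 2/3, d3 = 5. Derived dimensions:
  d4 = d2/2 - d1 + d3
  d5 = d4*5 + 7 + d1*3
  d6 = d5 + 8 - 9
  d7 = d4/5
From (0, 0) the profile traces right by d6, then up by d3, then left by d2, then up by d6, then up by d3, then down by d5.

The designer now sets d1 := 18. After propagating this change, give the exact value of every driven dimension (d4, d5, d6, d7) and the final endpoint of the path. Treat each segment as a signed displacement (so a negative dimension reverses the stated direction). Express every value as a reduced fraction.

Apply edit: d1 := 18
  d4 = d2/2 - d1 + d3 = -38/3
  d5 = d4*5 + 7 + d1*3 = -7/3
  d6 = d5 + 8 - 9 = -10/3
  d7 = d4/5 = -38/15
Walk from origin (0, 0):
  seg 1: right by d6 = -10/3 → (-10/3, 0)
  seg 2: up by d3 = 5 → (-10/3, 5)
  seg 3: left by d2 = 2/3 → (-4, 5)
  seg 4: up by d6 = -10/3 → (-4, 5/3)
  seg 5: up by d3 = 5 → (-4, 20/3)
  seg 6: down by d5 = -7/3 → (-4, 9)

d4 = -38/3
d5 = -7/3
d6 = -10/3
d7 = -38/15
endpoint = (-4, 9)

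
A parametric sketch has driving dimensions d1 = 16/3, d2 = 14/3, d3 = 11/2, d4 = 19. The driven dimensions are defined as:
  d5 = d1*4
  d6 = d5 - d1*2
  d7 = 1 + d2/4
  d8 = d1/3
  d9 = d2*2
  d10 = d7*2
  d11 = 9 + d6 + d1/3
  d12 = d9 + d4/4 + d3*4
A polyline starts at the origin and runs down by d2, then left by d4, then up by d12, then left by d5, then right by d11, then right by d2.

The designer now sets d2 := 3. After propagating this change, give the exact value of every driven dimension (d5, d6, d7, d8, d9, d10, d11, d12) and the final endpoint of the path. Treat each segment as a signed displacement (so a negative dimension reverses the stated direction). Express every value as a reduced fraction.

d5 = 64/3
d6 = 32/3
d7 = 7/4
d8 = 16/9
d9 = 6
d10 = 7/2
d11 = 193/9
d12 = 131/4
endpoint = (-143/9, 119/4)

Apply edit: d2 := 3
  d5 = d1*4 = 64/3
  d6 = d5 - d1*2 = 32/3
  d7 = 1 + d2/4 = 7/4
  d8 = d1/3 = 16/9
  d9 = d2*2 = 6
  d10 = d7*2 = 7/2
  d11 = 9 + d6 + d1/3 = 193/9
  d12 = d9 + d4/4 + d3*4 = 131/4
Walk from origin (0, 0):
  seg 1: down by d2 = 3 → (0, -3)
  seg 2: left by d4 = 19 → (-19, -3)
  seg 3: up by d12 = 131/4 → (-19, 119/4)
  seg 4: left by d5 = 64/3 → (-121/3, 119/4)
  seg 5: right by d11 = 193/9 → (-170/9, 119/4)
  seg 6: right by d2 = 3 → (-143/9, 119/4)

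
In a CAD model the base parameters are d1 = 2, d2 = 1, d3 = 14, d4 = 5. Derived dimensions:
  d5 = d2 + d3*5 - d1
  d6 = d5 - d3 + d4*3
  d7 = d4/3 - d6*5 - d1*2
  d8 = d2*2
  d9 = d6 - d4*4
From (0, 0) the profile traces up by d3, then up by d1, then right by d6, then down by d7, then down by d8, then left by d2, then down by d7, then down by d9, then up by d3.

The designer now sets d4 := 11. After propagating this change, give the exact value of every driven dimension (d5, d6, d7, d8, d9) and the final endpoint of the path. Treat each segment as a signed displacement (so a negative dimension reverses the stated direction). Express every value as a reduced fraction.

d5 = 69
d6 = 88
d7 = -1321/3
d8 = 2
d9 = 44
endpoint = (87, 2594/3)

Apply edit: d4 := 11
  d5 = d2 + d3*5 - d1 = 69
  d6 = d5 - d3 + d4*3 = 88
  d7 = d4/3 - d6*5 - d1*2 = -1321/3
  d8 = d2*2 = 2
  d9 = d6 - d4*4 = 44
Walk from origin (0, 0):
  seg 1: up by d3 = 14 → (0, 14)
  seg 2: up by d1 = 2 → (0, 16)
  seg 3: right by d6 = 88 → (88, 16)
  seg 4: down by d7 = -1321/3 → (88, 1369/3)
  seg 5: down by d8 = 2 → (88, 1363/3)
  seg 6: left by d2 = 1 → (87, 1363/3)
  seg 7: down by d7 = -1321/3 → (87, 2684/3)
  seg 8: down by d9 = 44 → (87, 2552/3)
  seg 9: up by d3 = 14 → (87, 2594/3)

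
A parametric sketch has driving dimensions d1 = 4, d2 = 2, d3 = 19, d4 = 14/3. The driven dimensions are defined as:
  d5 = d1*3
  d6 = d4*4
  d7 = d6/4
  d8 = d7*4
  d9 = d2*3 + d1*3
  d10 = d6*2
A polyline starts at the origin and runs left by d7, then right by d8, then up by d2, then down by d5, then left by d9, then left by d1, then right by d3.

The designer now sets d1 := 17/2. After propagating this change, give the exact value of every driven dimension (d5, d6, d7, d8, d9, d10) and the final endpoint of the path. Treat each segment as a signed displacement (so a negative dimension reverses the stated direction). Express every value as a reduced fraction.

d5 = 51/2
d6 = 56/3
d7 = 14/3
d8 = 56/3
d9 = 63/2
d10 = 112/3
endpoint = (-7, -47/2)

Apply edit: d1 := 17/2
  d5 = d1*3 = 51/2
  d6 = d4*4 = 56/3
  d7 = d6/4 = 14/3
  d8 = d7*4 = 56/3
  d9 = d2*3 + d1*3 = 63/2
  d10 = d6*2 = 112/3
Walk from origin (0, 0):
  seg 1: left by d7 = 14/3 → (-14/3, 0)
  seg 2: right by d8 = 56/3 → (14, 0)
  seg 3: up by d2 = 2 → (14, 2)
  seg 4: down by d5 = 51/2 → (14, -47/2)
  seg 5: left by d9 = 63/2 → (-35/2, -47/2)
  seg 6: left by d1 = 17/2 → (-26, -47/2)
  seg 7: right by d3 = 19 → (-7, -47/2)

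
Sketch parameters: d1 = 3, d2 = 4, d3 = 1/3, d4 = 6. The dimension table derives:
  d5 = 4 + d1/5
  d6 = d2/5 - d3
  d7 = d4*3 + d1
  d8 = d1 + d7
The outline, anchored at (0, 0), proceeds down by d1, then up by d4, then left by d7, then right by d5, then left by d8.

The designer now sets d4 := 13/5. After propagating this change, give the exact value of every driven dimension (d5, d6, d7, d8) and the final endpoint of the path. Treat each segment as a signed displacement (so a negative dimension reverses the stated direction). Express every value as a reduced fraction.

Apply edit: d4 := 13/5
  d5 = 4 + d1/5 = 23/5
  d6 = d2/5 - d3 = 7/15
  d7 = d4*3 + d1 = 54/5
  d8 = d1 + d7 = 69/5
Walk from origin (0, 0):
  seg 1: down by d1 = 3 → (0, -3)
  seg 2: up by d4 = 13/5 → (0, -2/5)
  seg 3: left by d7 = 54/5 → (-54/5, -2/5)
  seg 4: right by d5 = 23/5 → (-31/5, -2/5)
  seg 5: left by d8 = 69/5 → (-20, -2/5)

d5 = 23/5
d6 = 7/15
d7 = 54/5
d8 = 69/5
endpoint = (-20, -2/5)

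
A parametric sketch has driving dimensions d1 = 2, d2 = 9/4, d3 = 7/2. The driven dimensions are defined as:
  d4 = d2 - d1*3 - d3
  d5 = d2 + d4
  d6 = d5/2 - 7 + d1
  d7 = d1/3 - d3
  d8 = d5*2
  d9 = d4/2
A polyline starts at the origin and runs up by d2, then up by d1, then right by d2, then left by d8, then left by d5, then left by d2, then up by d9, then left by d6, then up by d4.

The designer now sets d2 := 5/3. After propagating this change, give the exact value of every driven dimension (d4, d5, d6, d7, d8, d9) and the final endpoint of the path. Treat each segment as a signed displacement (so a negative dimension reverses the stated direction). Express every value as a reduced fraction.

Apply edit: d2 := 5/3
  d4 = d2 - d1*3 - d3 = -47/6
  d5 = d2 + d4 = -37/6
  d6 = d5/2 - 7 + d1 = -97/12
  d7 = d1/3 - d3 = -17/6
  d8 = d5*2 = -37/3
  d9 = d4/2 = -47/12
Walk from origin (0, 0):
  seg 1: up by d2 = 5/3 → (0, 5/3)
  seg 2: up by d1 = 2 → (0, 11/3)
  seg 3: right by d2 = 5/3 → (5/3, 11/3)
  seg 4: left by d8 = -37/3 → (14, 11/3)
  seg 5: left by d5 = -37/6 → (121/6, 11/3)
  seg 6: left by d2 = 5/3 → (37/2, 11/3)
  seg 7: up by d9 = -47/12 → (37/2, -1/4)
  seg 8: left by d6 = -97/12 → (319/12, -1/4)
  seg 9: up by d4 = -47/6 → (319/12, -97/12)

d4 = -47/6
d5 = -37/6
d6 = -97/12
d7 = -17/6
d8 = -37/3
d9 = -47/12
endpoint = (319/12, -97/12)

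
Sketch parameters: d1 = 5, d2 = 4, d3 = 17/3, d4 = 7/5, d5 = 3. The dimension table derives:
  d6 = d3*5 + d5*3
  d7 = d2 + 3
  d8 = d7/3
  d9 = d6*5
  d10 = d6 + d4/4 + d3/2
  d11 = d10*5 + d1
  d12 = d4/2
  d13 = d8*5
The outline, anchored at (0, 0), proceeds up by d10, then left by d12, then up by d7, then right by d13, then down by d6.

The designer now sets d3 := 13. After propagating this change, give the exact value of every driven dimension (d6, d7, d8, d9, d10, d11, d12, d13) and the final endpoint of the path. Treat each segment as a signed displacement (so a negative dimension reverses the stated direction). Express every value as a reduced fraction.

Apply edit: d3 := 13
  d6 = d3*5 + d5*3 = 74
  d7 = d2 + 3 = 7
  d8 = d7/3 = 7/3
  d9 = d6*5 = 370
  d10 = d6 + d4/4 + d3/2 = 1617/20
  d11 = d10*5 + d1 = 1637/4
  d12 = d4/2 = 7/10
  d13 = d8*5 = 35/3
Walk from origin (0, 0):
  seg 1: up by d10 = 1617/20 → (0, 1617/20)
  seg 2: left by d12 = 7/10 → (-7/10, 1617/20)
  seg 3: up by d7 = 7 → (-7/10, 1757/20)
  seg 4: right by d13 = 35/3 → (329/30, 1757/20)
  seg 5: down by d6 = 74 → (329/30, 277/20)

d6 = 74
d7 = 7
d8 = 7/3
d9 = 370
d10 = 1617/20
d11 = 1637/4
d12 = 7/10
d13 = 35/3
endpoint = (329/30, 277/20)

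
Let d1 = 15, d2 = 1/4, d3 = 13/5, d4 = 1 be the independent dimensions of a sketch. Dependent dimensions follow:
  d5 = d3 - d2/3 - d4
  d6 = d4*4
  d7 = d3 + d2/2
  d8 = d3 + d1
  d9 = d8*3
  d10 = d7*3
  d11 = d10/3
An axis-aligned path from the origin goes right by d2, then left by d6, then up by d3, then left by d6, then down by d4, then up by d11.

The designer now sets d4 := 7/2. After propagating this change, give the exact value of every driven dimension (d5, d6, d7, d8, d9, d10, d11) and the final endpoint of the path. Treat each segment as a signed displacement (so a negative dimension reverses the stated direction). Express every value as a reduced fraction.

Apply edit: d4 := 7/2
  d5 = d3 - d2/3 - d4 = -59/60
  d6 = d4*4 = 14
  d7 = d3 + d2/2 = 109/40
  d8 = d3 + d1 = 88/5
  d9 = d8*3 = 264/5
  d10 = d7*3 = 327/40
  d11 = d10/3 = 109/40
Walk from origin (0, 0):
  seg 1: right by d2 = 1/4 → (1/4, 0)
  seg 2: left by d6 = 14 → (-55/4, 0)
  seg 3: up by d3 = 13/5 → (-55/4, 13/5)
  seg 4: left by d6 = 14 → (-111/4, 13/5)
  seg 5: down by d4 = 7/2 → (-111/4, -9/10)
  seg 6: up by d11 = 109/40 → (-111/4, 73/40)

d5 = -59/60
d6 = 14
d7 = 109/40
d8 = 88/5
d9 = 264/5
d10 = 327/40
d11 = 109/40
endpoint = (-111/4, 73/40)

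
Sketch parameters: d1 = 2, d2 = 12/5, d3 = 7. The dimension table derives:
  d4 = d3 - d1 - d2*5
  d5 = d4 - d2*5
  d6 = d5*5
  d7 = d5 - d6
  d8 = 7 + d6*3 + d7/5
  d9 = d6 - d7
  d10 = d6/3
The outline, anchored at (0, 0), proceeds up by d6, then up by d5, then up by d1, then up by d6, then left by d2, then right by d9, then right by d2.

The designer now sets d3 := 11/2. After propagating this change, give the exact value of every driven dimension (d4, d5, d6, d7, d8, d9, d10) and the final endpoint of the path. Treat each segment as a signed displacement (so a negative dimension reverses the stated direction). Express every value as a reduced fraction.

Apply edit: d3 := 11/2
  d4 = d3 - d1 - d2*5 = -17/2
  d5 = d4 - d2*5 = -41/2
  d6 = d5*5 = -205/2
  d7 = d5 - d6 = 82
  d8 = 7 + d6*3 + d7/5 = -2841/10
  d9 = d6 - d7 = -369/2
  d10 = d6/3 = -205/6
Walk from origin (0, 0):
  seg 1: up by d6 = -205/2 → (0, -205/2)
  seg 2: up by d5 = -41/2 → (0, -123)
  seg 3: up by d1 = 2 → (0, -121)
  seg 4: up by d6 = -205/2 → (0, -447/2)
  seg 5: left by d2 = 12/5 → (-12/5, -447/2)
  seg 6: right by d9 = -369/2 → (-1869/10, -447/2)
  seg 7: right by d2 = 12/5 → (-369/2, -447/2)

d4 = -17/2
d5 = -41/2
d6 = -205/2
d7 = 82
d8 = -2841/10
d9 = -369/2
d10 = -205/6
endpoint = (-369/2, -447/2)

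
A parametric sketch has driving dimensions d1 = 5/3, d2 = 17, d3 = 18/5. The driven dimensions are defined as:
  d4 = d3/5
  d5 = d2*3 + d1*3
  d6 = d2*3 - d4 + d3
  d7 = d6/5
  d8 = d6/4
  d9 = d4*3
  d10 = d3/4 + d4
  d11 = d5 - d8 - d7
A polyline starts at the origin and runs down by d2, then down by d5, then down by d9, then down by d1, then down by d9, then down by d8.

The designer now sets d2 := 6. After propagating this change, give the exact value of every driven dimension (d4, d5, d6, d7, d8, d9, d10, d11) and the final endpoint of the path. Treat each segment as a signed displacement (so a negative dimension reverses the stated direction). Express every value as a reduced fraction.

Apply edit: d2 := 6
  d4 = d3/5 = 18/25
  d5 = d2*3 + d1*3 = 23
  d6 = d2*3 - d4 + d3 = 522/25
  d7 = d6/5 = 522/125
  d8 = d6/4 = 261/50
  d9 = d4*3 = 54/25
  d10 = d3/4 + d4 = 81/50
  d11 = d5 - d8 - d7 = 3401/250
Walk from origin (0, 0):
  seg 1: down by d2 = 6 → (0, -6)
  seg 2: down by d5 = 23 → (0, -29)
  seg 3: down by d9 = 54/25 → (0, -779/25)
  seg 4: down by d1 = 5/3 → (0, -2462/75)
  seg 5: down by d9 = 54/25 → (0, -2624/75)
  seg 6: down by d8 = 261/50 → (0, -6031/150)

d4 = 18/25
d5 = 23
d6 = 522/25
d7 = 522/125
d8 = 261/50
d9 = 54/25
d10 = 81/50
d11 = 3401/250
endpoint = (0, -6031/150)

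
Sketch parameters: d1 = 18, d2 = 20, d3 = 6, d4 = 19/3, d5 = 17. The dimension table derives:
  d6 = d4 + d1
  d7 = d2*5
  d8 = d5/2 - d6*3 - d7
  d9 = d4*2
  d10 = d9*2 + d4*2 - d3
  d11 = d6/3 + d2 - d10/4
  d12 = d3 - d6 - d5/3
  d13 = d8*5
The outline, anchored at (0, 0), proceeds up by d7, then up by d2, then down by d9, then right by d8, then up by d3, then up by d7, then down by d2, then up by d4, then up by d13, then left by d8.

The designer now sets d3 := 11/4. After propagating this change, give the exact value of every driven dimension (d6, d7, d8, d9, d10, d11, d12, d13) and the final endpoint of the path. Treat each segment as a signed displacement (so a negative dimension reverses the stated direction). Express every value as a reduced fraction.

d6 = 73/3
d7 = 100
d8 = -329/2
d9 = 38/3
d10 = 141/4
d11 = 2779/144
d12 = -109/4
d13 = -1645/2
endpoint = (0, -7513/12)

Apply edit: d3 := 11/4
  d6 = d4 + d1 = 73/3
  d7 = d2*5 = 100
  d8 = d5/2 - d6*3 - d7 = -329/2
  d9 = d4*2 = 38/3
  d10 = d9*2 + d4*2 - d3 = 141/4
  d11 = d6/3 + d2 - d10/4 = 2779/144
  d12 = d3 - d6 - d5/3 = -109/4
  d13 = d8*5 = -1645/2
Walk from origin (0, 0):
  seg 1: up by d7 = 100 → (0, 100)
  seg 2: up by d2 = 20 → (0, 120)
  seg 3: down by d9 = 38/3 → (0, 322/3)
  seg 4: right by d8 = -329/2 → (-329/2, 322/3)
  seg 5: up by d3 = 11/4 → (-329/2, 1321/12)
  seg 6: up by d7 = 100 → (-329/2, 2521/12)
  seg 7: down by d2 = 20 → (-329/2, 2281/12)
  seg 8: up by d4 = 19/3 → (-329/2, 2357/12)
  seg 9: up by d13 = -1645/2 → (-329/2, -7513/12)
  seg 10: left by d8 = -329/2 → (0, -7513/12)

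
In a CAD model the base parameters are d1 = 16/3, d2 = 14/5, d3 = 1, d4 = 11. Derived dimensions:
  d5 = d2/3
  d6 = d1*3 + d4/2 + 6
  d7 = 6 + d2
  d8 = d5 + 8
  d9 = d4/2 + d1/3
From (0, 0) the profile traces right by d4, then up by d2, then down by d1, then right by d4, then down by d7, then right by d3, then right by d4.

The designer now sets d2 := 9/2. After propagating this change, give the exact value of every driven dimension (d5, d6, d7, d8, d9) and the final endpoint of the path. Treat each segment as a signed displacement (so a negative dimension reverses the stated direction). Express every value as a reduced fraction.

Apply edit: d2 := 9/2
  d5 = d2/3 = 3/2
  d6 = d1*3 + d4/2 + 6 = 55/2
  d7 = 6 + d2 = 21/2
  d8 = d5 + 8 = 19/2
  d9 = d4/2 + d1/3 = 131/18
Walk from origin (0, 0):
  seg 1: right by d4 = 11 → (11, 0)
  seg 2: up by d2 = 9/2 → (11, 9/2)
  seg 3: down by d1 = 16/3 → (11, -5/6)
  seg 4: right by d4 = 11 → (22, -5/6)
  seg 5: down by d7 = 21/2 → (22, -34/3)
  seg 6: right by d3 = 1 → (23, -34/3)
  seg 7: right by d4 = 11 → (34, -34/3)

d5 = 3/2
d6 = 55/2
d7 = 21/2
d8 = 19/2
d9 = 131/18
endpoint = (34, -34/3)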